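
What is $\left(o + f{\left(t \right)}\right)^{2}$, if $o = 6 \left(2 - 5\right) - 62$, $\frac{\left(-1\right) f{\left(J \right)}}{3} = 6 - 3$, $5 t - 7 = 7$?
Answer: $7921$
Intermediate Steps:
$t = \frac{14}{5}$ ($t = \frac{7}{5} + \frac{1}{5} \cdot 7 = \frac{7}{5} + \frac{7}{5} = \frac{14}{5} \approx 2.8$)
$f{\left(J \right)} = -9$ ($f{\left(J \right)} = - 3 \left(6 - 3\right) = \left(-3\right) 3 = -9$)
$o = -80$ ($o = 6 \left(-3\right) - 62 = -18 - 62 = -80$)
$\left(o + f{\left(t \right)}\right)^{2} = \left(-80 - 9\right)^{2} = \left(-89\right)^{2} = 7921$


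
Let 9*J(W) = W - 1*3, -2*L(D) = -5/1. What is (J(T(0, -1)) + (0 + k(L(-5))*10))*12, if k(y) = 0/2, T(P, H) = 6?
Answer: 4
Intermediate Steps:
L(D) = 5/2 (L(D) = -(-5)/(2*1) = -(-5)/2 = -½*(-5) = 5/2)
k(y) = 0 (k(y) = 0*(½) = 0)
J(W) = -⅓ + W/9 (J(W) = (W - 1*3)/9 = (W - 3)/9 = (-3 + W)/9 = -⅓ + W/9)
(J(T(0, -1)) + (0 + k(L(-5))*10))*12 = ((-⅓ + (⅑)*6) + (0 + 0*10))*12 = ((-⅓ + ⅔) + (0 + 0))*12 = (⅓ + 0)*12 = (⅓)*12 = 4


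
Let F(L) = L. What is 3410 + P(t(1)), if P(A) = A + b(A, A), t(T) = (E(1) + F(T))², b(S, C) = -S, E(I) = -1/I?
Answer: 3410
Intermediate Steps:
t(T) = (-1 + T)² (t(T) = (-1/1 + T)² = (-1*1 + T)² = (-1 + T)²)
P(A) = 0 (P(A) = A - A = 0)
3410 + P(t(1)) = 3410 + 0 = 3410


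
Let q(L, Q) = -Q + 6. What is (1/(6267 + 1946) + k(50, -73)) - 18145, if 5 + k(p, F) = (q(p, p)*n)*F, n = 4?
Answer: -43545325/8213 ≈ -5302.0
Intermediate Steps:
q(L, Q) = 6 - Q
k(p, F) = -5 + F*(24 - 4*p) (k(p, F) = -5 + ((6 - p)*4)*F = -5 + (24 - 4*p)*F = -5 + F*(24 - 4*p))
(1/(6267 + 1946) + k(50, -73)) - 18145 = (1/(6267 + 1946) + (-5 - 4*(-73)*(-6 + 50))) - 18145 = (1/8213 + (-5 - 4*(-73)*44)) - 18145 = (1/8213 + (-5 + 12848)) - 18145 = (1/8213 + 12843) - 18145 = 105479560/8213 - 18145 = -43545325/8213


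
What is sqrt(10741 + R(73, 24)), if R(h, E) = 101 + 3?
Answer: 3*sqrt(1205) ≈ 104.14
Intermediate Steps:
R(h, E) = 104
sqrt(10741 + R(73, 24)) = sqrt(10741 + 104) = sqrt(10845) = 3*sqrt(1205)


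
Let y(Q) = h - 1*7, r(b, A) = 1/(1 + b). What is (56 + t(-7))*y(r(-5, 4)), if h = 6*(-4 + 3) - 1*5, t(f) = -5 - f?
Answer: -1044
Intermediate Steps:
h = -11 (h = 6*(-1) - 5 = -6 - 5 = -11)
y(Q) = -18 (y(Q) = -11 - 1*7 = -11 - 7 = -18)
(56 + t(-7))*y(r(-5, 4)) = (56 + (-5 - 1*(-7)))*(-18) = (56 + (-5 + 7))*(-18) = (56 + 2)*(-18) = 58*(-18) = -1044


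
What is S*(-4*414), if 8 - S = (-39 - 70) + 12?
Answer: -173880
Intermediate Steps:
S = 105 (S = 8 - ((-39 - 70) + 12) = 8 - (-109 + 12) = 8 - 1*(-97) = 8 + 97 = 105)
S*(-4*414) = 105*(-4*414) = 105*(-1656) = -173880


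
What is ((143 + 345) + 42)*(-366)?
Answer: -193980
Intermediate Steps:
((143 + 345) + 42)*(-366) = (488 + 42)*(-366) = 530*(-366) = -193980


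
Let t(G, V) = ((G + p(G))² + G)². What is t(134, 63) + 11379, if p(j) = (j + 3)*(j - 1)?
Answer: 113505759972144660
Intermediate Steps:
p(j) = (-1 + j)*(3 + j) (p(j) = (3 + j)*(-1 + j) = (-1 + j)*(3 + j))
t(G, V) = (G + (-3 + G² + 3*G)²)² (t(G, V) = ((G + (-3 + G² + 2*G))² + G)² = ((-3 + G² + 3*G)² + G)² = (G + (-3 + G² + 3*G)²)²)
t(134, 63) + 11379 = (134 + (-3 + 134² + 3*134)²)² + 11379 = (134 + (-3 + 17956 + 402)²)² + 11379 = (134 + 18355²)² + 11379 = (134 + 336906025)² + 11379 = 336906159² + 11379 = 113505759972133281 + 11379 = 113505759972144660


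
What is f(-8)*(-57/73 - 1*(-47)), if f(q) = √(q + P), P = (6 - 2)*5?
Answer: 6748*√3/73 ≈ 160.11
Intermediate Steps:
P = 20 (P = 4*5 = 20)
f(q) = √(20 + q) (f(q) = √(q + 20) = √(20 + q))
f(-8)*(-57/73 - 1*(-47)) = √(20 - 8)*(-57/73 - 1*(-47)) = √12*(-57*1/73 + 47) = (2*√3)*(-57/73 + 47) = (2*√3)*(3374/73) = 6748*√3/73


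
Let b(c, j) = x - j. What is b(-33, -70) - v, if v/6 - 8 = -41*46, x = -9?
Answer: 11329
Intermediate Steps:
b(c, j) = -9 - j
v = -11268 (v = 48 + 6*(-41*46) = 48 + 6*(-1886) = 48 - 11316 = -11268)
b(-33, -70) - v = (-9 - 1*(-70)) - 1*(-11268) = (-9 + 70) + 11268 = 61 + 11268 = 11329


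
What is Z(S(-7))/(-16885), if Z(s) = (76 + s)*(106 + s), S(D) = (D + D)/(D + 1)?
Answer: -15275/30393 ≈ -0.50258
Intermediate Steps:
S(D) = 2*D/(1 + D) (S(D) = (2*D)/(1 + D) = 2*D/(1 + D))
Z(S(-7))/(-16885) = (8056 + (2*(-7)/(1 - 7))² + 182*(2*(-7)/(1 - 7)))/(-16885) = (8056 + (2*(-7)/(-6))² + 182*(2*(-7)/(-6)))*(-1/16885) = (8056 + (2*(-7)*(-⅙))² + 182*(2*(-7)*(-⅙)))*(-1/16885) = (8056 + (7/3)² + 182*(7/3))*(-1/16885) = (8056 + 49/9 + 1274/3)*(-1/16885) = (76375/9)*(-1/16885) = -15275/30393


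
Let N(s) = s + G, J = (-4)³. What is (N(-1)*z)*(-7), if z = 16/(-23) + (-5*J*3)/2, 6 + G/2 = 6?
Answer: 77168/23 ≈ 3355.1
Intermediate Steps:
J = -64
G = 0 (G = -12 + 2*6 = -12 + 12 = 0)
z = 11024/23 (z = 16/(-23) + (-5*(-64)*3)/2 = 16*(-1/23) + (320*3)*(½) = -16/23 + 960*(½) = -16/23 + 480 = 11024/23 ≈ 479.30)
N(s) = s (N(s) = s + 0 = s)
(N(-1)*z)*(-7) = -1*11024/23*(-7) = -11024/23*(-7) = 77168/23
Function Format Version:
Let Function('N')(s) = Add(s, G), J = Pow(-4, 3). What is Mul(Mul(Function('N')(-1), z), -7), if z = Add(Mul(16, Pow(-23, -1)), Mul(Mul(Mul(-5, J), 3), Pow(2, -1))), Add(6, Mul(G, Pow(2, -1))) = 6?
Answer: Rational(77168, 23) ≈ 3355.1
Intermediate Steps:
J = -64
G = 0 (G = Add(-12, Mul(2, 6)) = Add(-12, 12) = 0)
z = Rational(11024, 23) (z = Add(Mul(16, Pow(-23, -1)), Mul(Mul(Mul(-5, -64), 3), Pow(2, -1))) = Add(Mul(16, Rational(-1, 23)), Mul(Mul(320, 3), Rational(1, 2))) = Add(Rational(-16, 23), Mul(960, Rational(1, 2))) = Add(Rational(-16, 23), 480) = Rational(11024, 23) ≈ 479.30)
Function('N')(s) = s (Function('N')(s) = Add(s, 0) = s)
Mul(Mul(Function('N')(-1), z), -7) = Mul(Mul(-1, Rational(11024, 23)), -7) = Mul(Rational(-11024, 23), -7) = Rational(77168, 23)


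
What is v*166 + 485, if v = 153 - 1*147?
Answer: 1481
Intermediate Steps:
v = 6 (v = 153 - 147 = 6)
v*166 + 485 = 6*166 + 485 = 996 + 485 = 1481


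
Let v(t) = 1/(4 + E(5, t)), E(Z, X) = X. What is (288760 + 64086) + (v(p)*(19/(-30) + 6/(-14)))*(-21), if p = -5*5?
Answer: 74097437/210 ≈ 3.5285e+5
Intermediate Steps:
p = -25
v(t) = 1/(4 + t)
(288760 + 64086) + (v(p)*(19/(-30) + 6/(-14)))*(-21) = (288760 + 64086) + ((19/(-30) + 6/(-14))/(4 - 25))*(-21) = 352846 + ((19*(-1/30) + 6*(-1/14))/(-21))*(-21) = 352846 - (-19/30 - 3/7)/21*(-21) = 352846 - 1/21*(-223/210)*(-21) = 352846 + (223/4410)*(-21) = 352846 - 223/210 = 74097437/210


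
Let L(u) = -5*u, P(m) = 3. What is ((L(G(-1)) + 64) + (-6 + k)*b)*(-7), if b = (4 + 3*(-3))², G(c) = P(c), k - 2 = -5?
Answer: 1232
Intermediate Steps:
k = -3 (k = 2 - 5 = -3)
G(c) = 3
b = 25 (b = (4 - 9)² = (-5)² = 25)
((L(G(-1)) + 64) + (-6 + k)*b)*(-7) = ((-5*3 + 64) + (-6 - 3)*25)*(-7) = ((-15 + 64) - 9*25)*(-7) = (49 - 225)*(-7) = -176*(-7) = 1232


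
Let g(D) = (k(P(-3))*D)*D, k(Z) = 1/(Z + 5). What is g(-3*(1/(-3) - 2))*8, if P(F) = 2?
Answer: 56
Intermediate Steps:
k(Z) = 1/(5 + Z)
g(D) = D**2/7 (g(D) = (D/(5 + 2))*D = (D/7)*D = D**2/7)
g(-3*(1/(-3) - 2))*8 = ((-3*(1/(-3) - 2))**2/7)*8 = ((-3*(-1/3 - 2))**2/7)*8 = ((-3*(-7/3))**2/7)*8 = ((1/7)*7**2)*8 = ((1/7)*49)*8 = 7*8 = 56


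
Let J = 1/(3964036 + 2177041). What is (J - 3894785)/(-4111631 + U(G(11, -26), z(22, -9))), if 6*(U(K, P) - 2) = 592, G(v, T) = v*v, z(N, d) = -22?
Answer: 71754523750332/75747673094507 ≈ 0.94728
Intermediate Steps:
G(v, T) = v²
J = 1/6141077 ≈ 1.6284e-7
U(K, P) = 302/3 (U(K, P) = 2 + (⅙)*592 = 2 + 296/3 = 302/3)
(J - 3894785)/(-4111631 + U(G(11, -26), z(22, -9))) = (1/6141077 - 3894785)/(-4111631 + 302/3) = -23918174583444/(6141077*(-12334591/3)) = -23918174583444/6141077*(-3/12334591) = 71754523750332/75747673094507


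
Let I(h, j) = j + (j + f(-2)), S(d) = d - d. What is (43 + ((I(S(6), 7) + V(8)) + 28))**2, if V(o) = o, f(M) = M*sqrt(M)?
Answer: 8641 - 372*I*sqrt(2) ≈ 8641.0 - 526.09*I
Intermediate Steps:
f(M) = M**(3/2)
S(d) = 0
I(h, j) = 2*j - 2*I*sqrt(2) (I(h, j) = j + (j + (-2)**(3/2)) = j + (j - 2*I*sqrt(2)) = 2*j - 2*I*sqrt(2))
(43 + ((I(S(6), 7) + V(8)) + 28))**2 = (43 + (((2*7 - 2*I*sqrt(2)) + 8) + 28))**2 = (43 + (((14 - 2*I*sqrt(2)) + 8) + 28))**2 = (43 + ((22 - 2*I*sqrt(2)) + 28))**2 = (43 + (50 - 2*I*sqrt(2)))**2 = (93 - 2*I*sqrt(2))**2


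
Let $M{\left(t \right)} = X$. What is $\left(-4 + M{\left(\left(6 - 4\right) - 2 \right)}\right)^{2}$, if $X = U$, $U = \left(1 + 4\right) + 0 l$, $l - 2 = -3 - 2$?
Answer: $1$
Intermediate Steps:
$l = -3$ ($l = 2 - 5 = -3$)
$U = 5$ ($U = \left(1 + 4\right) + 0 \left(-3\right) = 5 + 0 = 5$)
$X = 5$
$M{\left(t \right)} = 5$
$\left(-4 + M{\left(\left(6 - 4\right) - 2 \right)}\right)^{2} = \left(-4 + 5\right)^{2} = 1^{2} = 1$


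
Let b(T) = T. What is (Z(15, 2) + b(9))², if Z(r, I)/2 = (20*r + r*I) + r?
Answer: 488601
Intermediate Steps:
Z(r, I) = 42*r + 2*I*r (Z(r, I) = 2*((20*r + r*I) + r) = 2*((20*r + I*r) + r) = 2*(21*r + I*r) = 42*r + 2*I*r)
(Z(15, 2) + b(9))² = (2*15*(21 + 2) + 9)² = (2*15*23 + 9)² = (690 + 9)² = 699² = 488601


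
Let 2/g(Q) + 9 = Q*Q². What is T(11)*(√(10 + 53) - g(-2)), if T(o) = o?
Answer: 22/17 + 33*√7 ≈ 88.604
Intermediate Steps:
g(Q) = 2/(-9 + Q³) (g(Q) = 2/(-9 + Q*Q²) = 2/(-9 + Q³))
T(11)*(√(10 + 53) - g(-2)) = 11*(√(10 + 53) - 2/(-9 + (-2)³)) = 11*(√63 - 2/(-9 - 8)) = 11*(3*√7 - 2/(-17)) = 11*(3*√7 - 2*(-1)/17) = 11*(3*√7 - 1*(-2/17)) = 11*(3*√7 + 2/17) = 11*(2/17 + 3*√7) = 22/17 + 33*√7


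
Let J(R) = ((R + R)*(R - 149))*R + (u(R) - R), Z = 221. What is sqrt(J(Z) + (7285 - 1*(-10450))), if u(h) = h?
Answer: sqrt(7050839) ≈ 2655.3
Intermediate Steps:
J(R) = 2*R**2*(-149 + R) (J(R) = ((R + R)*(R - 149))*R + (R - R) = ((2*R)*(-149 + R))*R + 0 = (2*R*(-149 + R))*R + 0 = 2*R**2*(-149 + R) + 0 = 2*R**2*(-149 + R))
sqrt(J(Z) + (7285 - 1*(-10450))) = sqrt(2*221**2*(-149 + 221) + (7285 - 1*(-10450))) = sqrt(2*48841*72 + (7285 + 10450)) = sqrt(7033104 + 17735) = sqrt(7050839)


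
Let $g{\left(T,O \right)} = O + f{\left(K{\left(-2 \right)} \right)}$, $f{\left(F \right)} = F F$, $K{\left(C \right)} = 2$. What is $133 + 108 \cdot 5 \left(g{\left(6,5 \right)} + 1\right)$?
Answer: $5533$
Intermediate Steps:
$f{\left(F \right)} = F^{2}$
$g{\left(T,O \right)} = 4 + O$ ($g{\left(T,O \right)} = O + 2^{2} = O + 4 = 4 + O$)
$133 + 108 \cdot 5 \left(g{\left(6,5 \right)} + 1\right) = 133 + 108 \cdot 5 \left(\left(4 + 5\right) + 1\right) = 133 + 108 \cdot 5 \left(9 + 1\right) = 133 + 108 \cdot 5 \cdot 10 = 133 + 108 \cdot 50 = 133 + 5400 = 5533$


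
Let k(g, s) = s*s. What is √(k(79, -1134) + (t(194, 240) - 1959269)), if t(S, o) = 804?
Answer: I*√672509 ≈ 820.07*I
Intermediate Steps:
k(g, s) = s²
√(k(79, -1134) + (t(194, 240) - 1959269)) = √((-1134)² + (804 - 1959269)) = √(1285956 - 1958465) = √(-672509) = I*√672509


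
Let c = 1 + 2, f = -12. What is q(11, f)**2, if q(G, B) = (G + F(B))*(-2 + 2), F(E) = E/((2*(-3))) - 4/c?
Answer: 0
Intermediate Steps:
c = 3
F(E) = -4/3 - E/6 (F(E) = E/((2*(-3))) - 4/3 = E/(-6) - 4*1/3 = E*(-1/6) - 4/3 = -E/6 - 4/3 = -4/3 - E/6)
q(G, B) = 0 (q(G, B) = (G + (-4/3 - B/6))*(-2 + 2) = (-4/3 + G - B/6)*0 = 0)
q(11, f)**2 = 0**2 = 0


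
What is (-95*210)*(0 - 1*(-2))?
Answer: -39900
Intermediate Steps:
(-95*210)*(0 - 1*(-2)) = -19950*(0 + 2) = -19950*2 = -39900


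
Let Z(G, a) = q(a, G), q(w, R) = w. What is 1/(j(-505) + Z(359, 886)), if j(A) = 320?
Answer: 1/1206 ≈ 0.00082919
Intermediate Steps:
Z(G, a) = a
1/(j(-505) + Z(359, 886)) = 1/(320 + 886) = 1/1206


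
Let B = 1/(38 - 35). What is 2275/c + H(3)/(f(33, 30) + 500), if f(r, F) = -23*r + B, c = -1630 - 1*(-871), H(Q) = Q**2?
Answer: -1785893/588984 ≈ -3.0322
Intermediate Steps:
c = -759 (c = -1630 + 871 = -759)
B = 1/3 ≈ 0.33333
f(r, F) = 1/3 - 23*r (f(r, F) = -23*r + 1/3 = 1/3 - 23*r)
2275/c + H(3)/(f(33, 30) + 500) = 2275/(-759) + 3**2/((1/3 - 23*33) + 500) = 2275*(-1/759) + 9/((1/3 - 759) + 500) = -2275/759 + 9/(-2276/3 + 500) = -2275/759 + 9/(-776/3) = -2275/759 + 9*(-3/776) = -2275/759 - 27/776 = -1785893/588984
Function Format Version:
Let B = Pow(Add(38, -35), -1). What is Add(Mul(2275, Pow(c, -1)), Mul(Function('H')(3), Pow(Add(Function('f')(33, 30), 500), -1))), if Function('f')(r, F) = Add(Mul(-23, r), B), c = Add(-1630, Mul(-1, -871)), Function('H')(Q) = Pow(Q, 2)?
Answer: Rational(-1785893, 588984) ≈ -3.0322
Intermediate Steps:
c = -759 (c = Add(-1630, 871) = -759)
B = Rational(1, 3) (B = Pow(3, -1) = Rational(1, 3) ≈ 0.33333)
Function('f')(r, F) = Add(Rational(1, 3), Mul(-23, r)) (Function('f')(r, F) = Add(Mul(-23, r), Rational(1, 3)) = Add(Rational(1, 3), Mul(-23, r)))
Add(Mul(2275, Pow(c, -1)), Mul(Function('H')(3), Pow(Add(Function('f')(33, 30), 500), -1))) = Add(Mul(2275, Pow(-759, -1)), Mul(Pow(3, 2), Pow(Add(Add(Rational(1, 3), Mul(-23, 33)), 500), -1))) = Add(Mul(2275, Rational(-1, 759)), Mul(9, Pow(Add(Add(Rational(1, 3), -759), 500), -1))) = Add(Rational(-2275, 759), Mul(9, Pow(Add(Rational(-2276, 3), 500), -1))) = Add(Rational(-2275, 759), Mul(9, Pow(Rational(-776, 3), -1))) = Add(Rational(-2275, 759), Mul(9, Rational(-3, 776))) = Add(Rational(-2275, 759), Rational(-27, 776)) = Rational(-1785893, 588984)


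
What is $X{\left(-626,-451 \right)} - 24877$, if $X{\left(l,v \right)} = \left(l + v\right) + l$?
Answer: $-26580$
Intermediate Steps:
$X{\left(l,v \right)} = v + 2 l$
$X{\left(-626,-451 \right)} - 24877 = \left(-451 + 2 \left(-626\right)\right) - 24877 = \left(-451 - 1252\right) - 24877 = -1703 - 24877 = -26580$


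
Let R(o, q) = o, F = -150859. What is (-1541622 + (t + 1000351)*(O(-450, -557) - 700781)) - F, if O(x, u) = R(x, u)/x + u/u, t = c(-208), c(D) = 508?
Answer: -701382359924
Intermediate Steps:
t = 508
O(x, u) = 2 (O(x, u) = x/x + u/u = 1 + 1 = 2)
(-1541622 + (t + 1000351)*(O(-450, -557) - 700781)) - F = (-1541622 + (508 + 1000351)*(2 - 700781)) - 1*(-150859) = (-1541622 + 1000859*(-700779)) + 150859 = (-1541622 - 701380969161) + 150859 = -701382510783 + 150859 = -701382359924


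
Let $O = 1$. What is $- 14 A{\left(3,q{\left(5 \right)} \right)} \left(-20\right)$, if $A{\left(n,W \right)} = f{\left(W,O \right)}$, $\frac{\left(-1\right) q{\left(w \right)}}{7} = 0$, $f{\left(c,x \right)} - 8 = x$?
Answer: $2520$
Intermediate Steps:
$f{\left(c,x \right)} = 8 + x$
$q{\left(w \right)} = 0$ ($q{\left(w \right)} = \left(-7\right) 0 = 0$)
$A{\left(n,W \right)} = 9$ ($A{\left(n,W \right)} = 8 + 1 = 9$)
$- 14 A{\left(3,q{\left(5 \right)} \right)} \left(-20\right) = \left(-14\right) 9 \left(-20\right) = \left(-126\right) \left(-20\right) = 2520$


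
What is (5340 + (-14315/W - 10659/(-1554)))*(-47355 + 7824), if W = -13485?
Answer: -98449203022355/465682 ≈ -2.1141e+8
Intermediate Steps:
(5340 + (-14315/W - 10659/(-1554)))*(-47355 + 7824) = (5340 + (-14315/(-13485) - 10659/(-1554)))*(-47355 + 7824) = (5340 + (-14315*(-1/13485) - 10659*(-1/1554)))*(-39531) = (5340 + (2863/2697 + 3553/518))*(-39531) = (5340 + 11065475/1397046)*(-39531) = (7471291115/1397046)*(-39531) = -98449203022355/465682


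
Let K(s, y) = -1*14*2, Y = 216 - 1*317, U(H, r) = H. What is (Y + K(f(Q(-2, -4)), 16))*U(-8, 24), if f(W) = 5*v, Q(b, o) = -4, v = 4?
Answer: 1032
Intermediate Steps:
Y = -101 (Y = 216 - 317 = -101)
f(W) = 20 (f(W) = 5*4 = 20)
K(s, y) = -28 (K(s, y) = -14*2 = -28)
(Y + K(f(Q(-2, -4)), 16))*U(-8, 24) = (-101 - 28)*(-8) = -129*(-8) = 1032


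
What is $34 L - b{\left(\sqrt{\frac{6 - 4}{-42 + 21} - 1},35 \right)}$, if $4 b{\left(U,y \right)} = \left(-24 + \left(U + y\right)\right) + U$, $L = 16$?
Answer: $\frac{2165}{4} - \frac{i \sqrt{483}}{42} \approx 541.25 - 0.52327 i$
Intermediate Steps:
$b{\left(U,y \right)} = -6 + \frac{U}{2} + \frac{y}{4}$ ($b{\left(U,y \right)} = \frac{\left(-24 + \left(U + y\right)\right) + U}{4} = \frac{\left(-24 + U + y\right) + U}{4} = \frac{-24 + y + 2 U}{4} = -6 + \frac{U}{2} + \frac{y}{4}$)
$34 L - b{\left(\sqrt{\frac{6 - 4}{-42 + 21} - 1},35 \right)} = 34 \cdot 16 - \left(-6 + \frac{\sqrt{\frac{6 - 4}{-42 + 21} - 1}}{2} + \frac{1}{4} \cdot 35\right) = 544 - \left(-6 + \frac{\sqrt{\frac{2}{-21} - 1}}{2} + \frac{35}{4}\right) = 544 - \left(-6 + \frac{\sqrt{2 \left(- \frac{1}{21}\right) - 1}}{2} + \frac{35}{4}\right) = 544 - \left(-6 + \frac{\sqrt{- \frac{2}{21} - 1}}{2} + \frac{35}{4}\right) = 544 - \left(-6 + \frac{\sqrt{- \frac{23}{21}}}{2} + \frac{35}{4}\right) = 544 - \left(-6 + \frac{\frac{1}{21} i \sqrt{483}}{2} + \frac{35}{4}\right) = 544 - \left(-6 + \frac{i \sqrt{483}}{42} + \frac{35}{4}\right) = 544 - \left(\frac{11}{4} + \frac{i \sqrt{483}}{42}\right) = \frac{2165}{4} - \frac{i \sqrt{483}}{42}$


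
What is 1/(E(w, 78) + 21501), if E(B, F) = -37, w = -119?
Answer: 1/21464 ≈ 4.6590e-5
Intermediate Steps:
1/(E(w, 78) + 21501) = 1/(-37 + 21501) = 1/21464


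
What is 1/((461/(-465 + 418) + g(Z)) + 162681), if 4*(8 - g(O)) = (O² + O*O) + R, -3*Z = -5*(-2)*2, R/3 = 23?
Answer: 1692/275186405 ≈ 6.1486e-6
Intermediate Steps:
R = 69 (R = 3*23 = 69)
Z = -20/3 (Z = -(-5*(-2))*2/3 = -10*2/3 = -⅓*20 = -20/3 ≈ -6.6667)
g(O) = -37/4 - O²/2 (g(O) = 8 - ((O² + O*O) + 69)/4 = 8 - ((O² + O²) + 69)/4 = 8 - (2*O² + 69)/4 = 8 - (69 + 2*O²)/4 = 8 + (-69/4 - O²/2) = -37/4 - O²/2)
1/((461/(-465 + 418) + g(Z)) + 162681) = 1/((461/(-465 + 418) + (-37/4 - (-20/3)²/2)) + 162681) = 1/((461/(-47) + (-37/4 - ½*400/9)) + 162681) = 1/((461*(-1/47) + (-37/4 - 200/9)) + 162681) = 1/((-461/47 - 1133/36) + 162681) = 1/(-69847/1692 + 162681) = 1/(275186405/1692) = 1692/275186405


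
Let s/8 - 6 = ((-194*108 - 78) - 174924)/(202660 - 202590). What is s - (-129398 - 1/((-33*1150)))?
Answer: 28438166453/265650 ≈ 1.0705e+5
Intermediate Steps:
s = -782136/35 (s = 48 + 8*(((-194*108 - 78) - 174924)/(202660 - 202590)) = 48 + 8*(((-20952 - 78) - 174924)/70) = 48 + 8*((-21030 - 174924)*(1/70)) = 48 + 8*(-195954*1/70) = 48 + 8*(-97977/35) = 48 - 783816/35 = -782136/35 ≈ -22347.)
s - (-129398 - 1/((-33*1150))) = -782136/35 - (-129398 - 1/((-33*1150))) = -782136/35 - (-129398 - 1/(-37950)) = -782136/35 - (-129398 - 1*(-1/37950)) = -782136/35 - (-129398 + 1/37950) = -782136/35 - 1*(-4910654099/37950) = -782136/35 + 4910654099/37950 = 28438166453/265650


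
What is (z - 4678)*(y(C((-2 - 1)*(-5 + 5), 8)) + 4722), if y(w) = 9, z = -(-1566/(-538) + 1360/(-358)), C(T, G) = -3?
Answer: -1065457226565/48151 ≈ -2.2127e+7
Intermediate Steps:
z = 42763/48151 (z = -(-1566*(-1/538) + 1360*(-1/358)) = -(783/269 - 680/179) = -1*(-42763/48151) = 42763/48151 ≈ 0.88810)
(z - 4678)*(y(C((-2 - 1)*(-5 + 5), 8)) + 4722) = (42763/48151 - 4678)*(9 + 4722) = -225207615/48151*4731 = -1065457226565/48151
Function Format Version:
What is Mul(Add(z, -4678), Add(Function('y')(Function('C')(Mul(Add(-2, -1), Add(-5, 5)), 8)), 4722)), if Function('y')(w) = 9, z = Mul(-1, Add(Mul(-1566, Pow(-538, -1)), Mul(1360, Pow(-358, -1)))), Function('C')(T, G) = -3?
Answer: Rational(-1065457226565, 48151) ≈ -2.2127e+7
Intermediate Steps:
z = Rational(42763, 48151) (z = Mul(-1, Add(Mul(-1566, Rational(-1, 538)), Mul(1360, Rational(-1, 358)))) = Mul(-1, Add(Rational(783, 269), Rational(-680, 179))) = Mul(-1, Rational(-42763, 48151)) = Rational(42763, 48151) ≈ 0.88810)
Mul(Add(z, -4678), Add(Function('y')(Function('C')(Mul(Add(-2, -1), Add(-5, 5)), 8)), 4722)) = Mul(Add(Rational(42763, 48151), -4678), Add(9, 4722)) = Mul(Rational(-225207615, 48151), 4731) = Rational(-1065457226565, 48151)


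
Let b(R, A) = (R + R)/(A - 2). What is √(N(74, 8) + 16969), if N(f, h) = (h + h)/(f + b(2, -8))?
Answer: 2*√2244179/23 ≈ 130.27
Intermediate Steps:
b(R, A) = 2*R/(-2 + A) (b(R, A) = (2*R)/(-2 + A) = 2*R/(-2 + A))
N(f, h) = 2*h/(-⅖ + f) (N(f, h) = (h + h)/(f + 2*2/(-2 - 8)) = (2*h)/(f + 2*2/(-10)) = (2*h)/(f + 2*2*(-⅒)) = (2*h)/(f - ⅖) = (2*h)/(-⅖ + f) = 2*h/(-⅖ + f))
√(N(74, 8) + 16969) = √(10*8/(-2 + 5*74) + 16969) = √(10*8/(-2 + 370) + 16969) = √(10*8/368 + 16969) = √(10*8*(1/368) + 16969) = √(5/23 + 16969) = √(390292/23) = 2*√2244179/23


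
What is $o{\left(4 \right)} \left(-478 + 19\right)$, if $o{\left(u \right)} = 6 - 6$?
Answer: $0$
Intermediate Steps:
$o{\left(u \right)} = 0$
$o{\left(4 \right)} \left(-478 + 19\right) = 0 \left(-478 + 19\right) = 0 \left(-459\right) = 0$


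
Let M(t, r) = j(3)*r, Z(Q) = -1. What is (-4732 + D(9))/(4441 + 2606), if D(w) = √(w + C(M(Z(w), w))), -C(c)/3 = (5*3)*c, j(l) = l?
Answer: -4732/7047 + I*√134/2349 ≈ -0.67149 + 0.004928*I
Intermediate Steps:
M(t, r) = 3*r
C(c) = -45*c (C(c) = -3*5*3*c = -45*c)
D(w) = √134*√(-w) (D(w) = √(w - 135*w) = √(-134*w) = √134*√(-w))
(-4732 + D(9))/(4441 + 2606) = (-4732 + √134*√(-1*9))/(4441 + 2606) = (-4732 + √134*√(-9))/7047 = (-4732 + √134*(3*I))*(1/7047) = (-4732 + 3*I*√134)*(1/7047) = -4732/7047 + I*√134/2349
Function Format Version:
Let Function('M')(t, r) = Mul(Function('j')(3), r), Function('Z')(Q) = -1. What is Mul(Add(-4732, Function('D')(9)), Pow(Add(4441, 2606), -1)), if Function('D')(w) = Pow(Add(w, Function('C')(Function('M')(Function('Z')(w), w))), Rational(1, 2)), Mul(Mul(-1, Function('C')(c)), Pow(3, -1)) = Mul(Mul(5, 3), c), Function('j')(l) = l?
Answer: Add(Rational(-4732, 7047), Mul(Rational(1, 2349), I, Pow(134, Rational(1, 2)))) ≈ Add(-0.67149, Mul(0.0049280, I))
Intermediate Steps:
Function('M')(t, r) = Mul(3, r)
Function('C')(c) = Mul(-45, c) (Function('C')(c) = Mul(-3, Mul(Mul(5, 3), c)) = Mul(-3, Mul(15, c)) = Mul(-45, c))
Function('D')(w) = Mul(Pow(134, Rational(1, 2)), Pow(Mul(-1, w), Rational(1, 2))) (Function('D')(w) = Pow(Add(w, Mul(-45, Mul(3, w))), Rational(1, 2)) = Pow(Add(w, Mul(-135, w)), Rational(1, 2)) = Pow(Mul(-134, w), Rational(1, 2)) = Mul(Pow(134, Rational(1, 2)), Pow(Mul(-1, w), Rational(1, 2))))
Mul(Add(-4732, Function('D')(9)), Pow(Add(4441, 2606), -1)) = Mul(Add(-4732, Mul(Pow(134, Rational(1, 2)), Pow(Mul(-1, 9), Rational(1, 2)))), Pow(Add(4441, 2606), -1)) = Mul(Add(-4732, Mul(Pow(134, Rational(1, 2)), Pow(-9, Rational(1, 2)))), Pow(7047, -1)) = Mul(Add(-4732, Mul(Pow(134, Rational(1, 2)), Mul(3, I))), Rational(1, 7047)) = Mul(Add(-4732, Mul(3, I, Pow(134, Rational(1, 2)))), Rational(1, 7047)) = Add(Rational(-4732, 7047), Mul(Rational(1, 2349), I, Pow(134, Rational(1, 2))))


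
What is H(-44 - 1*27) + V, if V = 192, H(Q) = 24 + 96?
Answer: 312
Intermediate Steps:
H(Q) = 120
H(-44 - 1*27) + V = 120 + 192 = 312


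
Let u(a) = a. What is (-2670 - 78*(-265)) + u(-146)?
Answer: 17854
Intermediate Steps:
(-2670 - 78*(-265)) + u(-146) = (-2670 - 78*(-265)) - 146 = (-2670 + 20670) - 146 = 18000 - 146 = 17854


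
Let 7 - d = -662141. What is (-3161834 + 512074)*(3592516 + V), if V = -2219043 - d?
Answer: -1884840532000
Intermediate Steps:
d = 662148 (d = 7 - 1*(-662141) = 7 + 662141 = 662148)
V = -2881191 (V = -2219043 - 1*662148 = -2219043 - 662148 = -2881191)
(-3161834 + 512074)*(3592516 + V) = (-3161834 + 512074)*(3592516 - 2881191) = -2649760*711325 = -1884840532000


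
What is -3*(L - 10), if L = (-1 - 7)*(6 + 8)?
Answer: 366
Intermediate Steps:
L = -112 (L = -8*14 = -112)
-3*(L - 10) = -3*(-112 - 10) = -3*(-122) = 366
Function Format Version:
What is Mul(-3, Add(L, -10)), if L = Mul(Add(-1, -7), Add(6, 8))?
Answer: 366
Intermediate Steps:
L = -112 (L = Mul(-8, 14) = -112)
Mul(-3, Add(L, -10)) = Mul(-3, Add(-112, -10)) = Mul(-3, -122) = 366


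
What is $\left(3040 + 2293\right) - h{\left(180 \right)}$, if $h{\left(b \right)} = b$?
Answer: $5153$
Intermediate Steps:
$\left(3040 + 2293\right) - h{\left(180 \right)} = \left(3040 + 2293\right) - 180 = 5333 - 180 = 5153$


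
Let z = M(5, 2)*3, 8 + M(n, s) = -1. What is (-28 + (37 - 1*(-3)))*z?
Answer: -324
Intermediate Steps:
M(n, s) = -9 (M(n, s) = -8 - 1 = -9)
z = -27 (z = -9*3 = -27)
(-28 + (37 - 1*(-3)))*z = (-28 + (37 - 1*(-3)))*(-27) = (-28 + (37 + 3))*(-27) = (-28 + 40)*(-27) = 12*(-27) = -324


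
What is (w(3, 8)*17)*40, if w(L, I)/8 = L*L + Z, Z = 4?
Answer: 70720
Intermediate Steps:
w(L, I) = 32 + 8*L**2 (w(L, I) = 8*(L*L + 4) = 8*(L**2 + 4) = 8*(4 + L**2) = 32 + 8*L**2)
(w(3, 8)*17)*40 = ((32 + 8*3**2)*17)*40 = ((32 + 8*9)*17)*40 = ((32 + 72)*17)*40 = (104*17)*40 = 1768*40 = 70720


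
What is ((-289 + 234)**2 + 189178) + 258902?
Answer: 451105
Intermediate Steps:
((-289 + 234)**2 + 189178) + 258902 = ((-55)**2 + 189178) + 258902 = (3025 + 189178) + 258902 = 192203 + 258902 = 451105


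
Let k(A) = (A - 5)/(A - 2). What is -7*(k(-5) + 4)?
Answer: -38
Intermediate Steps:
k(A) = (-5 + A)/(-2 + A)
-7*(k(-5) + 4) = -7*((-5 - 5)/(-2 - 5) + 4) = -7*(-10/(-7) + 4) = -7*(-⅐*(-10) + 4) = -7*(10/7 + 4) = -7*38/7 = -38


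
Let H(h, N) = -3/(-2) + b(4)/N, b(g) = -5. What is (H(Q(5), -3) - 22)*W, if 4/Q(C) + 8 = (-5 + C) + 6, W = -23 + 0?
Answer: 2599/6 ≈ 433.17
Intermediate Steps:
W = -23
Q(C) = 4/(-7 + C) (Q(C) = 4/(-8 + ((-5 + C) + 6)) = 4/(-8 + (1 + C)) = 4/(-7 + C))
H(h, N) = 3/2 - 5/N (H(h, N) = -3/(-2) - 5/N = -3*(-1/2) - 5/N = 3/2 - 5/N)
(H(Q(5), -3) - 22)*W = ((3/2 - 5/(-3)) - 22)*(-23) = ((3/2 - 5*(-1/3)) - 22)*(-23) = ((3/2 + 5/3) - 22)*(-23) = (19/6 - 22)*(-23) = -113/6*(-23) = 2599/6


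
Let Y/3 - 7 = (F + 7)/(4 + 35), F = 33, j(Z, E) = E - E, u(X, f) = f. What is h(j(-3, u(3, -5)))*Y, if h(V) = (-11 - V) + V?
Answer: -3443/13 ≈ -264.85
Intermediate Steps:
j(Z, E) = 0
h(V) = -11
Y = 313/13 (Y = 21 + 3*((33 + 7)/(4 + 35)) = 21 + 3*(40/39) = 21 + 40/13 = 313/13 ≈ 24.077)
h(j(-3, u(3, -5)))*Y = -11*313/13 = -3443/13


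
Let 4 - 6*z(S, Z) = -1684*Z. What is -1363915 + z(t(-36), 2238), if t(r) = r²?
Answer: -2207347/3 ≈ -7.3578e+5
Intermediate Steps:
z(S, Z) = ⅔ + 842*Z/3 (z(S, Z) = ⅔ - (-842)*Z/3 = ⅔ + 842*Z/3)
-1363915 + z(t(-36), 2238) = -1363915 + (⅔ + (842/3)*2238) = -1363915 + (⅔ + 628132) = -1363915 + 1884398/3 = -2207347/3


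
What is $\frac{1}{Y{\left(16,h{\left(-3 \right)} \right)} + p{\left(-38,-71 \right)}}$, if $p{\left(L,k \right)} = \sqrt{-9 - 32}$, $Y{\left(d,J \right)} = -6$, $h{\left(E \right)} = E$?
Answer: $- \frac{6}{77} - \frac{i \sqrt{41}}{77} \approx -0.077922 - 0.083157 i$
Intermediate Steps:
$p{\left(L,k \right)} = i \sqrt{41}$ ($p{\left(L,k \right)} = \sqrt{-41} = i \sqrt{41}$)
$\frac{1}{Y{\left(16,h{\left(-3 \right)} \right)} + p{\left(-38,-71 \right)}} = \frac{1}{-6 + i \sqrt{41}}$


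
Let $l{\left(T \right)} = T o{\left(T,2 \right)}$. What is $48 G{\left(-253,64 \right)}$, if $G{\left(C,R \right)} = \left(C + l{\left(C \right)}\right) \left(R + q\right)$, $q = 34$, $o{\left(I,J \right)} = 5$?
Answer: $-7140672$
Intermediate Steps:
$l{\left(T \right)} = 5 T$ ($l{\left(T \right)} = T 5 = 5 T$)
$G{\left(C,R \right)} = 6 C \left(34 + R\right)$ ($G{\left(C,R \right)} = \left(C + 5 C\right) \left(R + 34\right) = 6 C \left(34 + R\right)$)
$48 G{\left(-253,64 \right)} = 48 \cdot 6 \left(-253\right) \left(34 + 64\right) = 48 \cdot 6 \left(-253\right) 98 = 48 \left(-148764\right) = -7140672$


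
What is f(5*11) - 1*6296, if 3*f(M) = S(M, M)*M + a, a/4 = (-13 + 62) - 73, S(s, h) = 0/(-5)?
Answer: -6328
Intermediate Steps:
S(s, h) = 0 (S(s, h) = 0*(-⅕) = 0)
a = -96 (a = 4*((-13 + 62) - 73) = 4*(49 - 73) = 4*(-24) = -96)
f(M) = -32 (f(M) = (0*M - 96)/3 = (0 - 96)/3 = (⅓)*(-96) = -32)
f(5*11) - 1*6296 = -32 - 1*6296 = -32 - 6296 = -6328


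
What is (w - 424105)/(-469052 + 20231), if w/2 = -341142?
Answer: 1106389/448821 ≈ 2.4651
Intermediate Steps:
w = -682284 (w = 2*(-341142) = -682284)
(w - 424105)/(-469052 + 20231) = (-682284 - 424105)/(-469052 + 20231) = -1106389/(-448821) = -1106389*(-1/448821) = 1106389/448821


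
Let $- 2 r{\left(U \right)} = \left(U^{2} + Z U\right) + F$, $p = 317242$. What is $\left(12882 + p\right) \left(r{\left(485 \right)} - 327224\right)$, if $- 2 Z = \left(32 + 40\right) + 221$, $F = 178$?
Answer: $-135152518007$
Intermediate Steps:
$Z = - \frac{293}{2}$ ($Z = - \frac{\left(32 + 40\right) + 221}{2} = - \frac{72 + 221}{2} = \left(- \frac{1}{2}\right) 293 = - \frac{293}{2} \approx -146.5$)
$r{\left(U \right)} = -89 - \frac{U^{2}}{2} + \frac{293 U}{4}$ ($r{\left(U \right)} = - \frac{\left(U^{2} - \frac{293 U}{2}\right) + 178}{2} = - \frac{178 + U^{2} - \frac{293 U}{2}}{2} = -89 - \frac{U^{2}}{2} + \frac{293 U}{4}$)
$\left(12882 + p\right) \left(r{\left(485 \right)} - 327224\right) = \left(12882 + 317242\right) \left(\left(-89 - \frac{485^{2}}{2} + \frac{293}{4} \cdot 485\right) - 327224\right) = 330124 \left(\left(-89 - \frac{235225}{2} + \frac{142105}{4}\right) - 327224\right) = 330124 \left(- \frac{328701}{4} - 327224\right) = 330124 \left(- \frac{1637597}{4}\right) = -135152518007$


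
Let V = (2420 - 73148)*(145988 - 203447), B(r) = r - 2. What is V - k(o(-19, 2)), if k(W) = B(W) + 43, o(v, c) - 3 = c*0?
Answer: 4063960108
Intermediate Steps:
B(r) = -2 + r
o(v, c) = 3 (o(v, c) = 3 + c*0 = 3 + 0 = 3)
V = 4063960152 (V = -70728*(-57459) = 4063960152)
k(W) = 41 + W (k(W) = (-2 + W) + 43 = 41 + W)
V - k(o(-19, 2)) = 4063960152 - (41 + 3) = 4063960152 - 1*44 = 4063960152 - 44 = 4063960108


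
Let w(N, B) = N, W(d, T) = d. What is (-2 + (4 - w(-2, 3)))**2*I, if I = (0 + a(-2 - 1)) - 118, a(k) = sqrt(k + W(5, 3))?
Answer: -1888 + 16*sqrt(2) ≈ -1865.4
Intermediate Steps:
a(k) = sqrt(5 + k) (a(k) = sqrt(k + 5) = sqrt(5 + k))
I = -118 + sqrt(2) (I = (0 + sqrt(5 + (-2 - 1))) - 118 = (0 + sqrt(5 - 3)) - 118 = (0 + sqrt(2)) - 118 = sqrt(2) - 118 = -118 + sqrt(2) ≈ -116.59)
(-2 + (4 - w(-2, 3)))**2*I = (-2 + (4 - 1*(-2)))**2*(-118 + sqrt(2)) = (-2 + (4 + 2))**2*(-118 + sqrt(2)) = (-2 + 6)**2*(-118 + sqrt(2)) = 4**2*(-118 + sqrt(2)) = 16*(-118 + sqrt(2)) = -1888 + 16*sqrt(2)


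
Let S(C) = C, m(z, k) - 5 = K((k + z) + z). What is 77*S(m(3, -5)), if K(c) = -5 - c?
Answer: -77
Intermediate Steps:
m(z, k) = -k - 2*z (m(z, k) = 5 + (-5 - ((k + z) + z)) = 5 + (-5 - (k + 2*z)) = 5 + (-5 + (-k - 2*z)) = 5 + (-5 - k - 2*z) = -k - 2*z)
77*S(m(3, -5)) = 77*(-1*(-5) - 2*3) = 77*(5 - 6) = 77*(-1) = -77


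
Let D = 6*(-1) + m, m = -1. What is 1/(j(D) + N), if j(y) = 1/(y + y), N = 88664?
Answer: 14/1241295 ≈ 1.1279e-5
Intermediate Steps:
D = -7 (D = 6*(-1) - 1 = -6 - 1 = -7)
j(y) = 1/(2*y)
1/(j(D) + N) = 1/((½)/(-7) + 88664) = 1/((½)*(-⅐) + 88664) = 1/(-1/14 + 88664) = 1/(1241295/14) = 14/1241295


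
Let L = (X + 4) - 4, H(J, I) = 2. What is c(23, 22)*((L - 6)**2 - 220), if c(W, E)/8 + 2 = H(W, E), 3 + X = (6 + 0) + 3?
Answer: 0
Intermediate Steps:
X = 6 (X = -3 + ((6 + 0) + 3) = -3 + (6 + 3) = -3 + 9 = 6)
c(W, E) = 0 (c(W, E) = -16 + 8*2 = -16 + 16 = 0)
L = 6 (L = (6 + 4) - 4 = 10 - 4 = 6)
c(23, 22)*((L - 6)**2 - 220) = 0*((6 - 6)**2 - 220) = 0*(0**2 - 220) = 0*(0 - 220) = 0*(-220) = 0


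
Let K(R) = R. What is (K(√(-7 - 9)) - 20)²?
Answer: 384 - 160*I ≈ 384.0 - 160.0*I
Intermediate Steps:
(K(√(-7 - 9)) - 20)² = (√(-7 - 9) - 20)² = (√(-16) - 20)² = (4*I - 20)² = (-20 + 4*I)²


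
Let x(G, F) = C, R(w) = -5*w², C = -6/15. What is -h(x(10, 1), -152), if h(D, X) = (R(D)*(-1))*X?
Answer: 608/5 ≈ 121.60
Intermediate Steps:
C = -⅖ (C = -6*1/15 = -⅖ ≈ -0.40000)
x(G, F) = -⅖
h(D, X) = 5*X*D² (h(D, X) = (-5*D²*(-1))*X = (5*D²)*X = 5*X*D²)
-h(x(10, 1), -152) = -5*(-152)*(-⅖)² = -5*(-152)*4/25 = -1*(-608/5) = 608/5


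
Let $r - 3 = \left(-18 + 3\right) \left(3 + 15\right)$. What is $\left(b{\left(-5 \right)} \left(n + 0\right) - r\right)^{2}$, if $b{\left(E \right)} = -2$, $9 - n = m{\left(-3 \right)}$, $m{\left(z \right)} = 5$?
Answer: $67081$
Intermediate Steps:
$n = 4$ ($n = 9 - 5 = 4$)
$r = -267$ ($r = 3 + \left(-18 + 3\right) \left(3 + 15\right) = 3 - 270 = -267$)
$\left(b{\left(-5 \right)} \left(n + 0\right) - r\right)^{2} = \left(- 2 \left(4 + 0\right) - -267\right)^{2} = \left(\left(-2\right) 4 + 267\right)^{2} = \left(-8 + 267\right)^{2} = 259^{2} = 67081$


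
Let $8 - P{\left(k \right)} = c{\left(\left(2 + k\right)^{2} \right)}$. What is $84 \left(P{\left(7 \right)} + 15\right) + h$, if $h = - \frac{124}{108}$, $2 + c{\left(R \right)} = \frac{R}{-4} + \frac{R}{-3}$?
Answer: $\frac{163832}{27} \approx 6067.9$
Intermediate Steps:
$c{\left(R \right)} = -2 - \frac{7 R}{12}$ ($c{\left(R \right)} = -2 + \left(\frac{R}{-4} + \frac{R}{-3}\right) = -2 + \left(R \left(- \frac{1}{4}\right) + R \left(- \frac{1}{3}\right)\right) = -2 - \frac{7 R}{12}$)
$P{\left(k \right)} = 10 + \frac{7 \left(2 + k\right)^{2}}{12}$ ($P{\left(k \right)} = 8 - \left(-2 - \frac{7 \left(2 + k\right)^{2}}{12}\right) = 8 + \left(2 + \frac{7 \left(2 + k\right)^{2}}{12}\right) = 10 + \frac{7 \left(2 + k\right)^{2}}{12}$)
$h = - \frac{31}{27}$ ($h = \left(-124\right) \frac{1}{108} = - \frac{31}{27} \approx -1.1481$)
$84 \left(P{\left(7 \right)} + 15\right) + h = 84 \left(\left(10 + \frac{7 \left(2 + 7\right)^{2}}{12}\right) + 15\right) - \frac{31}{27} = 84 \left(\left(10 + \frac{7 \cdot 9^{2}}{12}\right) + 15\right) - \frac{31}{27} = 84 \left(\left(10 + \frac{7}{12} \cdot 81\right) + 15\right) - \frac{31}{27} = 84 \left(\left(10 + \frac{189}{4}\right) + 15\right) - \frac{31}{27} = 84 \left(\frac{229}{4} + 15\right) - \frac{31}{27} = 84 \cdot \frac{289}{4} - \frac{31}{27} = 6069 - \frac{31}{27} = \frac{163832}{27}$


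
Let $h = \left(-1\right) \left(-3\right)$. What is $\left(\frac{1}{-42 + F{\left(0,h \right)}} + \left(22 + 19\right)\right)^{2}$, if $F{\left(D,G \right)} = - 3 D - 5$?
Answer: $\frac{3709476}{2209} \approx 1679.3$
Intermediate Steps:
$h = 3$
$F{\left(D,G \right)} = -5 - 3 D$
$\left(\frac{1}{-42 + F{\left(0,h \right)}} + \left(22 + 19\right)\right)^{2} = \left(\frac{1}{-42 - 5} + \left(22 + 19\right)\right)^{2} = \left(\frac{1}{-42 + \left(-5 + 0\right)} + 41\right)^{2} = \left(\frac{1}{-42 - 5} + 41\right)^{2} = \left(\frac{1}{-47} + 41\right)^{2} = \left(- \frac{1}{47} + 41\right)^{2} = \left(\frac{1926}{47}\right)^{2} = \frac{3709476}{2209}$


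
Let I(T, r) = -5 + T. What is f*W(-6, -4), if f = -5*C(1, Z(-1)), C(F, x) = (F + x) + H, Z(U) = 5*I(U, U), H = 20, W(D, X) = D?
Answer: -270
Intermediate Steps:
Z(U) = -25 + 5*U (Z(U) = 5*(-5 + U) = -25 + 5*U)
C(F, x) = 20 + F + x (C(F, x) = (F + x) + 20 = 20 + F + x)
f = 45 (f = -5*(20 + 1 + (-25 + 5*(-1))) = -5*(20 + 1 + (-25 - 5)) = -5*(20 + 1 - 30) = -5*(-9) = 45)
f*W(-6, -4) = 45*(-6) = -270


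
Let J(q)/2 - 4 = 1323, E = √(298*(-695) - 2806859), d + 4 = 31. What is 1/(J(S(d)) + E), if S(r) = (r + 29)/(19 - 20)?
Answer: 2654/10057685 - I*√3013969/10057685 ≈ 0.00026388 - 0.00017261*I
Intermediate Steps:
d = 27 (d = -4 + 31 = 27)
E = I*√3013969 (E = √(-207110 - 2806859) = √(-3013969) = I*√3013969 ≈ 1736.1*I)
S(r) = -29 - r (S(r) = (29 + r)/(-1) = (29 + r)*(-1) = -29 - r)
J(q) = 2654 (J(q) = 8 + 2*1323 = 8 + 2646 = 2654)
1/(J(S(d)) + E) = 1/(2654 + I*√3013969)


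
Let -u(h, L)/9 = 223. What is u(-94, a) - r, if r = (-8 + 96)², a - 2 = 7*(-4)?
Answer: -9751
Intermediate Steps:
a = -26 (a = 2 + 7*(-4) = 2 - 28 = -26)
u(h, L) = -2007 (u(h, L) = -9*223 = -2007)
r = 7744 (r = 88² = 7744)
u(-94, a) - r = -2007 - 1*7744 = -2007 - 7744 = -9751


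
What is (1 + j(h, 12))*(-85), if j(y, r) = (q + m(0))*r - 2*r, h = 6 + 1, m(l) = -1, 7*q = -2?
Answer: 22865/7 ≈ 3266.4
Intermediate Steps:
q = -2/7 (q = (⅐)*(-2) = -2/7 ≈ -0.28571)
h = 7
j(y, r) = -23*r/7 (j(y, r) = (-2/7 - 1)*r - 2*r = -9*r/7 - 2*r = -23*r/7)
(1 + j(h, 12))*(-85) = (1 - 23/7*12)*(-85) = (1 - 276/7)*(-85) = -269/7*(-85) = 22865/7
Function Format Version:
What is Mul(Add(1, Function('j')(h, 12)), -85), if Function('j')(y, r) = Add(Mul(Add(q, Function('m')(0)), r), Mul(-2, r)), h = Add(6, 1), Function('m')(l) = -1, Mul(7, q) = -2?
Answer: Rational(22865, 7) ≈ 3266.4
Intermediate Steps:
q = Rational(-2, 7) (q = Mul(Rational(1, 7), -2) = Rational(-2, 7) ≈ -0.28571)
h = 7
Function('j')(y, r) = Mul(Rational(-23, 7), r) (Function('j')(y, r) = Add(Mul(Add(Rational(-2, 7), -1), r), Mul(-2, r)) = Add(Mul(Rational(-9, 7), r), Mul(-2, r)) = Mul(Rational(-23, 7), r))
Mul(Add(1, Function('j')(h, 12)), -85) = Mul(Add(1, Mul(Rational(-23, 7), 12)), -85) = Mul(Add(1, Rational(-276, 7)), -85) = Mul(Rational(-269, 7), -85) = Rational(22865, 7)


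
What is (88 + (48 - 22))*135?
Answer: 15390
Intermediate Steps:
(88 + (48 - 22))*135 = (88 + 26)*135 = 114*135 = 15390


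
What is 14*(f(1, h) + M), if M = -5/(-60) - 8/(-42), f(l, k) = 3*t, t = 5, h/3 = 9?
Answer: 1283/6 ≈ 213.83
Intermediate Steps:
h = 27 (h = 3*9 = 27)
f(l, k) = 15 (f(l, k) = 3*5 = 15)
M = 23/84 (M = -5*(-1/60) - 8*(-1/42) = 1/12 + 4/21 = 23/84 ≈ 0.27381)
14*(f(1, h) + M) = 14*(15 + 23/84) = 14*(1283/84) = 1283/6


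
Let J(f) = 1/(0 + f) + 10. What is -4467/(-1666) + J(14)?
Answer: 10623/833 ≈ 12.753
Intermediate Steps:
J(f) = 10 + 1/f (J(f) = 1/f + 10 = 10 + 1/f)
-4467/(-1666) + J(14) = -4467/(-1666) + (10 + 1/14) = -4467*(-1/1666) + (10 + 1/14) = 4467/1666 + 141/14 = 10623/833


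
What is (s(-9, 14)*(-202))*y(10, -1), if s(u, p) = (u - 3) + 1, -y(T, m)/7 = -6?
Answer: 93324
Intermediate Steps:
y(T, m) = 42 (y(T, m) = -7*(-6) = 42)
s(u, p) = -2 + u (s(u, p) = (-3 + u) + 1 = -2 + u)
(s(-9, 14)*(-202))*y(10, -1) = ((-2 - 9)*(-202))*42 = -11*(-202)*42 = 2222*42 = 93324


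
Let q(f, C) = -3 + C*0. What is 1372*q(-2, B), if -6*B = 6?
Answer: -4116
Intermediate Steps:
B = -1 (B = -1/6*6 = -1)
q(f, C) = -3 (q(f, C) = -3 + 0 = -3)
1372*q(-2, B) = 1372*(-3) = -4116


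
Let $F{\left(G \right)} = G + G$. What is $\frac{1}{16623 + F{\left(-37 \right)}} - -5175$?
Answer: $\frac{85641076}{16549} \approx 5175.0$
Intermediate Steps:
$F{\left(G \right)} = 2 G$
$\frac{1}{16623 + F{\left(-37 \right)}} - -5175 = \frac{1}{16623 + 2 \left(-37\right)} - -5175 = \frac{1}{16623 - 74} + 5175 = \frac{1}{16549} + 5175 = \frac{85641076}{16549}$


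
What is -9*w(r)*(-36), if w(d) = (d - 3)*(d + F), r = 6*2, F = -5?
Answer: 20412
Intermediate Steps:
r = 12
w(d) = (-5 + d)*(-3 + d) (w(d) = (d - 3)*(d - 5) = (-3 + d)*(-5 + d) = (-5 + d)*(-3 + d))
-9*w(r)*(-36) = -9*(15 + 12**2 - 8*12)*(-36) = -9*(15 + 144 - 96)*(-36) = -9*63*(-36) = -567*(-36) = 20412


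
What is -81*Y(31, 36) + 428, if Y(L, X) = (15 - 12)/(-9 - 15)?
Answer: 3505/8 ≈ 438.13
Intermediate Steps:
Y(L, X) = -⅛ (Y(L, X) = 3/(-24) = 3*(-1/24) = -⅛)
-81*Y(31, 36) + 428 = -81*(-⅛) + 428 = 81/8 + 428 = 3505/8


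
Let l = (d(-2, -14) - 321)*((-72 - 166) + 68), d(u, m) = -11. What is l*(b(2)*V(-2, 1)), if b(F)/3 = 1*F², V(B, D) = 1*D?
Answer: 677280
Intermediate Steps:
V(B, D) = D
b(F) = 3*F² (b(F) = 3*(1*F²) = 3*F²)
l = 56440 (l = (-11 - 321)*((-72 - 166) + 68) = -332*(-238 + 68) = -332*(-170) = 56440)
l*(b(2)*V(-2, 1)) = 56440*((3*2²)*1) = 56440*((3*4)*1) = 56440*(12*1) = 56440*12 = 677280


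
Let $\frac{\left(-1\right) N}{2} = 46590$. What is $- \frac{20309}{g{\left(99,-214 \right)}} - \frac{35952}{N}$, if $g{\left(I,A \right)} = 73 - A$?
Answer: $- \frac{156839533}{2228555} \approx -70.377$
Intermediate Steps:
$N = -93180$ ($N = \left(-2\right) 46590 = -93180$)
$- \frac{20309}{g{\left(99,-214 \right)}} - \frac{35952}{N} = - \frac{20309}{73 - -214} - \frac{35952}{-93180} = - \frac{20309}{73 + 214} - - \frac{2996}{7765} = - \frac{20309}{287} + \frac{2996}{7765} = - \frac{156839533}{2228555}$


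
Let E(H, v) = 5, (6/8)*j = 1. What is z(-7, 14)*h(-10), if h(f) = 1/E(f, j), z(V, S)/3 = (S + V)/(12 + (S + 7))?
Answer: 7/55 ≈ 0.12727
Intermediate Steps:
j = 4/3 (j = (4/3)*1 = 4/3 ≈ 1.3333)
z(V, S) = 3*(S + V)/(19 + S) (z(V, S) = 3*((S + V)/(12 + (S + 7))) = 3*((S + V)/(12 + (7 + S))) = 3*((S + V)/(19 + S)) = 3*(S + V)/(19 + S))
h(f) = ⅕ (h(f) = 1/5 = ⅕)
z(-7, 14)*h(-10) = (3*(14 - 7)/(19 + 14))*(⅕) = (3*7/33)*(⅕) = (3*(1/33)*7)*(⅕) = (7/11)*(⅕) = 7/55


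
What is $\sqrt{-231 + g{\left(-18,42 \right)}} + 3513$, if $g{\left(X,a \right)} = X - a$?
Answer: $3513 + i \sqrt{291} \approx 3513.0 + 17.059 i$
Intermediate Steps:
$\sqrt{-231 + g{\left(-18,42 \right)}} + 3513 = \sqrt{-231 - 60} + 3513 = \sqrt{-291} + 3513 = i \sqrt{291} + 3513 = 3513 + i \sqrt{291}$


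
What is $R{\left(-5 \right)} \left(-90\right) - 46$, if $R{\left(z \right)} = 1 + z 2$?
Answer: $764$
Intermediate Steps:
$R{\left(z \right)} = 1 + 2 z$
$R{\left(-5 \right)} \left(-90\right) - 46 = \left(1 + 2 \left(-5\right)\right) \left(-90\right) - 46 = \left(1 - 10\right) \left(-90\right) - 46 = \left(-9\right) \left(-90\right) - 46 = 810 - 46 = 764$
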